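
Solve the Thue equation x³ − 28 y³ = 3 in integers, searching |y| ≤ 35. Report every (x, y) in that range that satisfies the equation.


The equation is x³ - 28y³ = 3. For fixed y, x³ = 28·y³ + 3, so a solution requires the RHS to be a perfect cube.
Strategy: iterate y from -35 to 35, compute RHS = 28·y³ + 3, and check whether it is a (positive or negative) perfect cube.
Check small values of y:
  y = 0: RHS = 3 is not a perfect cube.
  y = 1: RHS = 31 is not a perfect cube.
  y = -1: RHS = -25 is not a perfect cube.
  y = 2: RHS = 227 is not a perfect cube.
  y = -2: RHS = -221 is not a perfect cube.
  y = 3: RHS = 759 is not a perfect cube.
  y = -3: RHS = -753 is not a perfect cube.
Continuing the search up to |y| = 35 finds no solutions either.
No (x, y) in the scanned range satisfies the equation.

No integer solutions with |y| ≤ 35.


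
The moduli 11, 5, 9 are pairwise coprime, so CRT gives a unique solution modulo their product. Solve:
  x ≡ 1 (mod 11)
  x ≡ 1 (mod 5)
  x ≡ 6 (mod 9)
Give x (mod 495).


Moduli 11, 5, 9 are pairwise coprime; by CRT there is a unique solution modulo M = 11 · 5 · 9 = 495.
Solve pairwise, accumulating the modulus:
  Start with x ≡ 1 (mod 11).
  Combine with x ≡ 1 (mod 5): since gcd(11, 5) = 1, we get a unique residue mod 55.
    Write x = 1 + 11·t and substitute into x ≡ 1 (mod 5): 11·t ≡ 1 − 1 = 0 (mod 5).
    Reduce coefficients mod 5: 1·t ≡ 0 (mod 5).
    So t ≡ 0 (mod 5).
    Then x = 1 + 11·0 = 1, valid modulo lcm(11, 5) = 55: x ≡ 1 (mod 55).
  Combine with x ≡ 6 (mod 9): since gcd(55, 9) = 1, we get a unique residue mod 495.
    Write x = 1 + 55·t and substitute into x ≡ 6 (mod 9): 55·t ≡ 6 − 1 = 5 (mod 9).
    Reduce coefficients mod 9: 1·t ≡ 5 (mod 9).
    So t ≡ 5 (mod 9).
    Then x = 1 + 55·5 = 276, valid modulo lcm(55, 9) = 495: x ≡ 276 (mod 495).
Verify: 276 mod 11 = 1 ✓, 276 mod 5 = 1 ✓, 276 mod 9 = 6 ✓.

x ≡ 276 (mod 495).


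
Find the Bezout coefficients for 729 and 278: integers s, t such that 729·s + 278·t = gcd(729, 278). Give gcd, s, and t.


Euclidean algorithm on (729, 278) — divide until remainder is 0:
  729 = 2 · 278 + 173
  278 = 1 · 173 + 105
  173 = 1 · 105 + 68
  105 = 1 · 68 + 37
  68 = 1 · 37 + 31
  37 = 1 · 31 + 6
  31 = 5 · 6 + 1
  6 = 6 · 1 + 0
gcd(729, 278) = 1.
Track Bezout coefficients alongside the remainders: start with r₀ = 729 = a·1 + b·0 (s = 1, t = 0) and r₁ = 278 = a·0 + b·1 (s = 0, t = 1); each new remainder r_{k+1} = r_{k-1} − q_k·r_k inherits s_{k+1} = s_{k-1} − q_k·s_k, t_{k+1} = t_{k-1} − q_k·t_k, so r_k = a·s_k + b·t_k at every step:
  q = 2: r = 173, s = 1 − 2·0 = 1, t = 0 − 2·1 = -2  (check: 729·1 + 278·(-2) = 173)
  q = 1: r = 105, s = 0 − 1·1 = -1, t = 1 − 1·(-2) = 3  (check: 729·(-1) + 278·3 = 105)
  q = 1: r = 68, s = 1 − 1·(-1) = 2, t = -2 − 1·3 = -5  (check: 729·2 + 278·(-5) = 68)
  q = 1: r = 37, s = -1 − 1·2 = -3, t = 3 − 1·(-5) = 8  (check: 729·(-3) + 278·8 = 37)
  q = 1: r = 31, s = 2 − 1·(-3) = 5, t = -5 − 1·8 = -13  (check: 729·5 + 278·(-13) = 31)
  q = 1: r = 6, s = -3 − 1·5 = -8, t = 8 − 1·(-13) = 21  (check: 729·(-8) + 278·21 = 6)
  q = 5: r = 1, s = 5 − 5·(-8) = 45, t = -13 − 5·21 = -118  (check: 729·45 + 278·(-118) = 1)
The row with r = 1 (the gcd) gives the Bezout coefficients s = 45, t = -118.
Result: 729 · (45) + 278 · (-118) = 1.

gcd(729, 278) = 1; s = 45, t = -118 (check: 729·45 + 278·(-118) = 1).


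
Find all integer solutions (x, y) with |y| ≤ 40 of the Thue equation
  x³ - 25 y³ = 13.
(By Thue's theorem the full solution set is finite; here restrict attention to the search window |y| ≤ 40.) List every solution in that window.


The equation is x³ - 25y³ = 13. For fixed y, x³ = 25·y³ + 13, so a solution requires the RHS to be a perfect cube.
Strategy: iterate y from -40 to 40, compute RHS = 25·y³ + 13, and check whether it is a (positive or negative) perfect cube.
Check small values of y:
  y = 0: RHS = 13 is not a perfect cube.
  y = 1: RHS = 38 is not a perfect cube.
  y = -1: RHS = -12 is not a perfect cube.
  y = 2: RHS = 213 is not a perfect cube.
  y = -2: RHS = -187 is not a perfect cube.
  y = 3: RHS = 688 is not a perfect cube.
  y = -3: RHS = -662 is not a perfect cube.
Continuing the search up to |y| = 40 finds no solutions either.
No (x, y) in the scanned range satisfies the equation.

No integer solutions with |y| ≤ 40.


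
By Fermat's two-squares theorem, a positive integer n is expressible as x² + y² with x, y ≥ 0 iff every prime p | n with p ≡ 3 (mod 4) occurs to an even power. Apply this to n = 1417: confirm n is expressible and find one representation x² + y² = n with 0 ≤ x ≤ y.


Step 1: Factor n = 1417 = 13 · 109.
Step 2: Check the mod-4 condition on each prime factor: 13 ≡ 1 (mod 4), exponent 1; 109 ≡ 1 (mod 4), exponent 1.
All primes ≡ 3 (mod 4) appear to even exponent (or don't appear), so by the two-squares theorem n IS expressible as a sum of two squares.
Step 3: Build a representation. Here n = 13 · 109 is a product of primes ≡ 1 (mod 4). Each prime p ≡ 1 (mod 4) is itself a sum of two squares; find a² by testing p − a² for a perfect square:
  13: 13 − 1² = 12, 13 − 2² = 9 = 3² ⇒ 13 = 2² + 3².
  109: 109 − 1² = 108, 109 − 2² = 105, 109 − 3² = 100 = 10² ⇒ 109 = 3² + 10².
  Combine using the Brahmagupta–Fibonacci identity (a² + b²)(c² + d²) = (ac − bd)² + (ad + bc)² = (ac + bd)² + (ad − bc)²:
  13 · 109 = 1417: from (2² + 3²)(3² + 10²), take (2·3 − 3·10, 2·10 + 3·3) = (6 − 30, 20 + 9) = (-24, 29); dropping signs (only squares matter) gives (24, 29); check 24² + 29² = 576 + 841 = 1417 ✓.
Step 4: Order so x ≤ y and verify: 24² + 29² = 576 + 841 = 1417 = n. ✓

n = 1417 = 24² + 29² (one valid representation with x ≤ y).


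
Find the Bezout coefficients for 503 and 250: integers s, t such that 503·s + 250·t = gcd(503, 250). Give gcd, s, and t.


Euclidean algorithm on (503, 250) — divide until remainder is 0:
  503 = 2 · 250 + 3
  250 = 83 · 3 + 1
  3 = 3 · 1 + 0
gcd(503, 250) = 1.
Track Bezout coefficients alongside the remainders: start with r₀ = 503 = a·1 + b·0 (s = 1, t = 0) and r₁ = 250 = a·0 + b·1 (s = 0, t = 1); each new remainder r_{k+1} = r_{k-1} − q_k·r_k inherits s_{k+1} = s_{k-1} − q_k·s_k, t_{k+1} = t_{k-1} − q_k·t_k, so r_k = a·s_k + b·t_k at every step:
  q = 2: r = 3, s = 1 − 2·0 = 1, t = 0 − 2·1 = -2  (check: 503·1 + 250·(-2) = 3)
  q = 83: r = 1, s = 0 − 83·1 = -83, t = 1 − 83·(-2) = 167  (check: 503·(-83) + 250·167 = 1)
The row with r = 1 (the gcd) gives the Bezout coefficients s = -83, t = 167.
Result: 503 · (-83) + 250 · (167) = 1.

gcd(503, 250) = 1; s = -83, t = 167 (check: 503·(-83) + 250·167 = 1).


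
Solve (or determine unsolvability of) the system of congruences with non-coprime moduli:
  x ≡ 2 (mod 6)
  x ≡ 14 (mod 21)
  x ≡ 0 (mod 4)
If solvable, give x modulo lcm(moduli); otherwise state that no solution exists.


Moduli 6, 21, 4 are not pairwise coprime, so CRT works modulo lcm(m_i) when all pairwise compatibility conditions hold.
Pairwise compatibility: gcd(m_i, m_j) must divide a_i - a_j for every pair.
Merge one congruence at a time:
  Start: x ≡ 2 (mod 6).
  Combine with x ≡ 14 (mod 21): gcd(6, 21) = 3; 14 - 2 = 12, which IS divisible by 3, so compatible.
    Write x = 2 + 6·t and substitute into x ≡ 14 (mod 21): 6·t ≡ 14 − 2 = 12 (mod 21).
    Divide the congruence (and modulus) by g = 3: 2·t ≡ 4 (mod 7).
    The inverse of 2 mod 7 is 4 (since 2·4 = 8 = 1·7 + 1), so t ≡ 4·4 = 16 ≡ 2 (mod 7).
    Then x = 2 + 6·2 = 14, valid modulo lcm(6, 21) = 42: x ≡ 14 (mod 42).
  Combine with x ≡ 0 (mod 4): gcd(42, 4) = 2; 0 - 14 = -14, which IS divisible by 2, so compatible.
    Write x = 14 + 42·t and substitute into x ≡ 0 (mod 4): 42·t ≡ 0 − 14 = -14 (mod 4).
    Divide the congruence (and modulus) by g = 2: 21·t ≡ -7 (mod 2).
    Reduce coefficients mod 2: 1·t ≡ 1 (mod 2).
    So t ≡ 1 (mod 2).
    Then x = 14 + 42·1 = 56, valid modulo lcm(42, 4) = 84: x ≡ 56 (mod 84).
Verify: 56 mod 6 = 2, 56 mod 21 = 14, 56 mod 4 = 0.

x ≡ 56 (mod 84).


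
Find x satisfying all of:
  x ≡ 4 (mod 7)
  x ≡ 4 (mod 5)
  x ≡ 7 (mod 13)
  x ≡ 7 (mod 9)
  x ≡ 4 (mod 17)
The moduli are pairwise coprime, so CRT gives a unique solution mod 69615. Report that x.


Product of moduli M = 7 · 5 · 13 · 9 · 17 = 69615.
Merge one congruence at a time:
  Start: x ≡ 4 (mod 7).
  Combine with x ≡ 4 (mod 5); new modulus lcm = 35.
    Write x = 4 + 7·t and substitute into x ≡ 4 (mod 5): 7·t ≡ 4 − 4 = 0 (mod 5).
    Reduce coefficients mod 5: 2·t ≡ 0 (mod 5).
    The inverse of 2 mod 5 is 3 (since 2·3 = 6 = 1·5 + 1), so t ≡ 3·0 = 0 ≡ 0 (mod 5).
    Then x = 4 + 7·0 = 4, valid modulo lcm(7, 5) = 35: x ≡ 4 (mod 35).
  Combine with x ≡ 7 (mod 13); new modulus lcm = 455.
    Write x = 4 + 35·t and substitute into x ≡ 7 (mod 13): 35·t ≡ 7 − 4 = 3 (mod 13).
    Reduce coefficients mod 13: 9·t ≡ 3 (mod 13).
    The inverse of 9 mod 13 is 3 (since 9·3 = 27 = 2·13 + 1), so t ≡ 3·3 = 9 ≡ 9 (mod 13).
    Then x = 4 + 35·9 = 319, valid modulo lcm(35, 13) = 455: x ≡ 319 (mod 455).
  Combine with x ≡ 7 (mod 9); new modulus lcm = 4095.
    Write x = 319 + 455·t and substitute into x ≡ 7 (mod 9): 455·t ≡ 7 − 319 = -312 (mod 9).
    Reduce coefficients mod 9: 5·t ≡ 3 (mod 9).
    The inverse of 5 mod 9 is 2 (since 5·2 = 10 = 1·9 + 1), so t ≡ 2·3 = 6 ≡ 6 (mod 9).
    Then x = 319 + 455·6 = 3049, valid modulo lcm(455, 9) = 4095: x ≡ 3049 (mod 4095).
  Combine with x ≡ 4 (mod 17); new modulus lcm = 69615.
    Write x = 3049 + 4095·t and substitute into x ≡ 4 (mod 17): 4095·t ≡ 4 − 3049 = -3045 (mod 17).
    Reduce coefficients mod 17: 15·t ≡ 15 (mod 17).
    The inverse of 15 mod 17 is 8 (since 15·8 = 120 = 7·17 + 1), so t ≡ 8·15 = 120 ≡ 1 (mod 17).
    Then x = 3049 + 4095·1 = 7144, valid modulo lcm(4095, 17) = 69615: x ≡ 7144 (mod 69615).
Verify against each original: 7144 mod 7 = 4, 7144 mod 5 = 4, 7144 mod 13 = 7, 7144 mod 9 = 7, 7144 mod 17 = 4.

x ≡ 7144 (mod 69615).


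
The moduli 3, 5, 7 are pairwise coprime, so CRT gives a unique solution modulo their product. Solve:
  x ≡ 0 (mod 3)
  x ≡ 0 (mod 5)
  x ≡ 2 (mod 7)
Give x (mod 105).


Moduli 3, 5, 7 are pairwise coprime; by CRT there is a unique solution modulo M = 3 · 5 · 7 = 105.
Solve pairwise, accumulating the modulus:
  Start with x ≡ 0 (mod 3).
  Combine with x ≡ 0 (mod 5): since gcd(3, 5) = 1, we get a unique residue mod 15.
    Write x = 0 + 3·t and substitute into x ≡ 0 (mod 5): 3·t ≡ 0 − 0 = 0 (mod 5).
    The inverse of 3 mod 5 is 2 (since 3·2 = 6 = 1·5 + 1), so t ≡ 2·0 = 0 ≡ 0 (mod 5).
    Then x = 0 + 3·0 = 0, valid modulo lcm(3, 5) = 15: x ≡ 0 (mod 15).
  Combine with x ≡ 2 (mod 7): since gcd(15, 7) = 1, we get a unique residue mod 105.
    Write x = 0 + 15·t and substitute into x ≡ 2 (mod 7): 15·t ≡ 2 − 0 = 2 (mod 7).
    Reduce coefficients mod 7: 1·t ≡ 2 (mod 7).
    So t ≡ 2 (mod 7).
    Then x = 0 + 15·2 = 30, valid modulo lcm(15, 7) = 105: x ≡ 30 (mod 105).
Verify: 30 mod 3 = 0 ✓, 30 mod 5 = 0 ✓, 30 mod 7 = 2 ✓.

x ≡ 30 (mod 105).


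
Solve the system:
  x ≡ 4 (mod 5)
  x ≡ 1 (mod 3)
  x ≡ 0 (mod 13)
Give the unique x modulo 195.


Moduli 5, 3, 13 are pairwise coprime; by CRT there is a unique solution modulo M = 5 · 3 · 13 = 195.
Solve pairwise, accumulating the modulus:
  Start with x ≡ 4 (mod 5).
  Combine with x ≡ 1 (mod 3): since gcd(5, 3) = 1, we get a unique residue mod 15.
    Write x = 4 + 5·t and substitute into x ≡ 1 (mod 3): 5·t ≡ 1 − 4 = -3 (mod 3).
    Reduce coefficients mod 3: 2·t ≡ 0 (mod 3).
    The inverse of 2 mod 3 is 2 (since 2·2 = 4 = 1·3 + 1), so t ≡ 2·0 = 0 ≡ 0 (mod 3).
    Then x = 4 + 5·0 = 4, valid modulo lcm(5, 3) = 15: x ≡ 4 (mod 15).
  Combine with x ≡ 0 (mod 13): since gcd(15, 13) = 1, we get a unique residue mod 195.
    Write x = 4 + 15·t and substitute into x ≡ 0 (mod 13): 15·t ≡ 0 − 4 = -4 (mod 13).
    Reduce coefficients mod 13: 2·t ≡ 9 (mod 13).
    The inverse of 2 mod 13 is 7 (since 2·7 = 14 = 1·13 + 1), so t ≡ 7·9 = 63 ≡ 11 (mod 13).
    Then x = 4 + 15·11 = 169, valid modulo lcm(15, 13) = 195: x ≡ 169 (mod 195).
Verify: 169 mod 5 = 4 ✓, 169 mod 3 = 1 ✓, 169 mod 13 = 0 ✓.

x ≡ 169 (mod 195).


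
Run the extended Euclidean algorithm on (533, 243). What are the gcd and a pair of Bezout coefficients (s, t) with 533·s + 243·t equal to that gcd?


Euclidean algorithm on (533, 243) — divide until remainder is 0:
  533 = 2 · 243 + 47
  243 = 5 · 47 + 8
  47 = 5 · 8 + 7
  8 = 1 · 7 + 1
  7 = 7 · 1 + 0
gcd(533, 243) = 1.
Track Bezout coefficients alongside the remainders: start with r₀ = 533 = a·1 + b·0 (s = 1, t = 0) and r₁ = 243 = a·0 + b·1 (s = 0, t = 1); each new remainder r_{k+1} = r_{k-1} − q_k·r_k inherits s_{k+1} = s_{k-1} − q_k·s_k, t_{k+1} = t_{k-1} − q_k·t_k, so r_k = a·s_k + b·t_k at every step:
  q = 2: r = 47, s = 1 − 2·0 = 1, t = 0 − 2·1 = -2  (check: 533·1 + 243·(-2) = 47)
  q = 5: r = 8, s = 0 − 5·1 = -5, t = 1 − 5·(-2) = 11  (check: 533·(-5) + 243·11 = 8)
  q = 5: r = 7, s = 1 − 5·(-5) = 26, t = -2 − 5·11 = -57  (check: 533·26 + 243·(-57) = 7)
  q = 1: r = 1, s = -5 − 1·26 = -31, t = 11 − 1·(-57) = 68  (check: 533·(-31) + 243·68 = 1)
The row with r = 1 (the gcd) gives the Bezout coefficients s = -31, t = 68.
Result: 533 · (-31) + 243 · (68) = 1.

gcd(533, 243) = 1; s = -31, t = 68 (check: 533·(-31) + 243·68 = 1).


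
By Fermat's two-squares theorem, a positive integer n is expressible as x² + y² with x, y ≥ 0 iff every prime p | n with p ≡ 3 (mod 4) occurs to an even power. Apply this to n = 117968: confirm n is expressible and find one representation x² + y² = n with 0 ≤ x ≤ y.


Step 1: Factor n = 117968 = 2^4 · 73 · 101.
Step 2: Check the mod-4 condition on each prime factor: 2 = 2 (special); 73 ≡ 1 (mod 4), exponent 1; 101 ≡ 1 (mod 4), exponent 1.
All primes ≡ 3 (mod 4) appear to even exponent (or don't appear), so by the two-squares theorem n IS expressible as a sum of two squares.
Step 3: Build a representation. Group n = k² · m with k = 4 and m = 73 · 101 = 7373 (a product of primes ≡ 1 (mod 4)); a representation of m scales to one of n via (k·x)² + (k·y)² = k²(x² + y²). Each prime p ≡ 1 (mod 4) is itself a sum of two squares; find a² by testing p − a² for a perfect square:
  73: 73 − 1² = 72, 73 − 2² = 69, 73 − 3² = 64 = 8² ⇒ 73 = 3² + 8².
  101: 101 − 1² = 100 = 10² ⇒ 101 = 1² + 10².
  Combine using the Brahmagupta–Fibonacci identity (a² + b²)(c² + d²) = (ac − bd)² + (ad + bc)² = (ac + bd)² + (ad − bc)²:
  73 · 101 = 7373: from (3² + 8²)(1² + 10²), take (3·1 − 8·10, 3·10 + 8·1) = (3 − 80, 30 + 8) = (-77, 38); dropping signs (only squares matter) gives (77, 38); check 77² + 38² = 5929 + 1444 = 7373 ✓.
  Scale by k = 4: (4·77, 4·38) = (308, 152).
Step 4: Order so x ≤ y and verify: 152² + 308² = 23104 + 94864 = 117968 = n. ✓

n = 117968 = 152² + 308² (one valid representation with x ≤ y).


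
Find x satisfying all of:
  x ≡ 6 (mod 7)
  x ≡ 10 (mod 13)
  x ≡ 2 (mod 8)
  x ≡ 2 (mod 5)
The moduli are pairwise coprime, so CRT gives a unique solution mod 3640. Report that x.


Product of moduli M = 7 · 13 · 8 · 5 = 3640.
Merge one congruence at a time:
  Start: x ≡ 6 (mod 7).
  Combine with x ≡ 10 (mod 13); new modulus lcm = 91.
    Write x = 6 + 7·t and substitute into x ≡ 10 (mod 13): 7·t ≡ 10 − 6 = 4 (mod 13).
    The inverse of 7 mod 13 is 2 (since 7·2 = 14 = 1·13 + 1), so t ≡ 2·4 = 8 ≡ 8 (mod 13).
    Then x = 6 + 7·8 = 62, valid modulo lcm(7, 13) = 91: x ≡ 62 (mod 91).
  Combine with x ≡ 2 (mod 8); new modulus lcm = 728.
    Write x = 62 + 91·t and substitute into x ≡ 2 (mod 8): 91·t ≡ 2 − 62 = -60 (mod 8).
    Reduce coefficients mod 8: 3·t ≡ 4 (mod 8).
    The inverse of 3 mod 8 is 3 (since 3·3 = 9 = 1·8 + 1), so t ≡ 3·4 = 12 ≡ 4 (mod 8).
    Then x = 62 + 91·4 = 426, valid modulo lcm(91, 8) = 728: x ≡ 426 (mod 728).
  Combine with x ≡ 2 (mod 5); new modulus lcm = 3640.
    Write x = 426 + 728·t and substitute into x ≡ 2 (mod 5): 728·t ≡ 2 − 426 = -424 (mod 5).
    Reduce coefficients mod 5: 3·t ≡ 1 (mod 5).
    The inverse of 3 mod 5 is 2 (since 3·2 = 6 = 1·5 + 1), so t ≡ 2·1 = 2 ≡ 2 (mod 5).
    Then x = 426 + 728·2 = 1882, valid modulo lcm(728, 5) = 3640: x ≡ 1882 (mod 3640).
Verify against each original: 1882 mod 7 = 6, 1882 mod 13 = 10, 1882 mod 8 = 2, 1882 mod 5 = 2.

x ≡ 1882 (mod 3640).


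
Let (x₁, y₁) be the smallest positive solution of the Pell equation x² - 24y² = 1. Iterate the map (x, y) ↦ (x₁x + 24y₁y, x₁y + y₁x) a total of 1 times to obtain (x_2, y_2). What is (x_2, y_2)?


Step 1: Find the fundamental solution (x₁, y₁) of x² - 24y² = 1.
  Expand √24 as a continued fraction. a₀ = ⌊√24⌋ = 4; iterate m_{k+1} = d_k·a_k − m_k, d_{k+1} = (24 − m_{k+1}²)/d_k, a_{k+1} = ⌊(a₀ + m_{k+1})/d_{k+1}⌋ (starting m₀ = 0, d₀ = 1), with convergents p_k = a_k·p_{k-1} + p_{k-2}, q_k = a_k·q_{k-1} + q_{k-2} (p₋₁ = 1, q₋₁ = 0):
  k = 0: a₀ = 4; p₀/q₀ = 4/1; p₀² − 24·q₀² = 16 − 24 = -8.
  k = 1: m = 4, d = 8, a = ⌊(4 + 4)/8⌋ = 1; p/q = (1·4 + 1)/(1·1 + 0) = 5/1; p² − 24·q² = 25 − 24 = 1.
  The first convergent with p² − 24·q² = 1 gives the fundamental solution (x₁, y₁) = (5, 1).
Step 2: Apply the recurrence (x_{n+1}, y_{n+1}) = (x₁x_n + 24y₁y_n, x₁y_n + y₁x_n) repeatedly.
  From (x_1, y_1) = (5, 1): x_2 = 5·5 + 24·1·1 = 49; y_2 = 5·1 + 1·5 = 10.
Step 3: Verify x_2² - 24·y_2² = 2401 - 2400 = 1 (should be 1). ✓

(x_1, y_1) = (5, 1); (x_2, y_2) = (49, 10).


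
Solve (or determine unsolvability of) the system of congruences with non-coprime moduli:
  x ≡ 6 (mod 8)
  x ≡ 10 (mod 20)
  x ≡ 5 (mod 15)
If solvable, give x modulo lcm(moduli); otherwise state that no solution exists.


Moduli 8, 20, 15 are not pairwise coprime, so CRT works modulo lcm(m_i) when all pairwise compatibility conditions hold.
Pairwise compatibility: gcd(m_i, m_j) must divide a_i - a_j for every pair.
Merge one congruence at a time:
  Start: x ≡ 6 (mod 8).
  Combine with x ≡ 10 (mod 20): gcd(8, 20) = 4; 10 - 6 = 4, which IS divisible by 4, so compatible.
    Write x = 6 + 8·t and substitute into x ≡ 10 (mod 20): 8·t ≡ 10 − 6 = 4 (mod 20).
    Divide the congruence (and modulus) by g = 4: 2·t ≡ 1 (mod 5).
    The inverse of 2 mod 5 is 3 (since 2·3 = 6 = 1·5 + 1), so t ≡ 3·1 = 3 ≡ 3 (mod 5).
    Then x = 6 + 8·3 = 30, valid modulo lcm(8, 20) = 40: x ≡ 30 (mod 40).
  Combine with x ≡ 5 (mod 15): gcd(40, 15) = 5; 5 - 30 = -25, which IS divisible by 5, so compatible.
    Write x = 30 + 40·t and substitute into x ≡ 5 (mod 15): 40·t ≡ 5 − 30 = -25 (mod 15).
    Divide the congruence (and modulus) by g = 5: 8·t ≡ -5 (mod 3).
    Reduce coefficients mod 3: 2·t ≡ 1 (mod 3).
    The inverse of 2 mod 3 is 2 (since 2·2 = 4 = 1·3 + 1), so t ≡ 2·1 = 2 ≡ 2 (mod 3).
    Then x = 30 + 40·2 = 110, valid modulo lcm(40, 15) = 120: x ≡ 110 (mod 120).
Verify: 110 mod 8 = 6, 110 mod 20 = 10, 110 mod 15 = 5.

x ≡ 110 (mod 120).


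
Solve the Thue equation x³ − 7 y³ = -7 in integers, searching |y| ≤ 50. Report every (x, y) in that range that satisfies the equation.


The equation is x³ - 7y³ = -7. For fixed y, x³ = 7·y³ − 7, so a solution requires the RHS to be a perfect cube.
Strategy: iterate y from -50 to 50, compute RHS = 7·y³ − 7, and check whether it is a (positive or negative) perfect cube.
Check small values of y:
  y = 0: RHS = -7 is not a perfect cube.
  y = 1: RHS = 0 = (0)³ ⇒ x = 0 works.
  y = -1: RHS = -14 is not a perfect cube.
  y = 2: RHS = 49 is not a perfect cube.
  y = -2: RHS = -63 is not a perfect cube.
  y = 3: RHS = 182 is not a perfect cube.
  y = -3: RHS = -196 is not a perfect cube.
Continuing the search up to |y| = 50 finds no further solutions beyond those listed.
Collected solutions: (0, 1).

Solutions (with |y| ≤ 50): (0, 1).


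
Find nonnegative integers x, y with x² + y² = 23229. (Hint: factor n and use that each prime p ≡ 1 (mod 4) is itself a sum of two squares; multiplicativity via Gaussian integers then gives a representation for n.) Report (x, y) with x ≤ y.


Step 1: Factor n = 23229 = 3^2 · 29 · 89.
Step 2: Check the mod-4 condition on each prime factor: 3 ≡ 3 (mod 4), exponent 2 (must be even); 29 ≡ 1 (mod 4), exponent 1; 89 ≡ 1 (mod 4), exponent 1.
All primes ≡ 3 (mod 4) appear to even exponent (or don't appear), so by the two-squares theorem n IS expressible as a sum of two squares.
Step 3: Build a representation. Group n = k² · m with k = 3 and m = 29 · 89 = 2581 (a product of primes ≡ 1 (mod 4)); a representation of m scales to one of n via (k·x)² + (k·y)² = k²(x² + y²). Each prime p ≡ 1 (mod 4) is itself a sum of two squares; find a² by testing p − a² for a perfect square:
  29: 29 − 1² = 28, 29 − 2² = 25 = 5² ⇒ 29 = 2² + 5².
  89: 89 − 1² = 88, 89 − 2² = 85, 89 − 3² = 80, 89 − 4² = 73, 89 − 5² = 64 = 8² ⇒ 89 = 5² + 8².
  Combine using the Brahmagupta–Fibonacci identity (a² + b²)(c² + d²) = (ac − bd)² + (ad + bc)² = (ac + bd)² + (ad − bc)²:
  29 · 89 = 2581: from (2² + 5²)(5² + 8²), take (2·5 − 5·8, 2·8 + 5·5) = (10 − 40, 16 + 25) = (-30, 41); dropping signs (only squares matter) gives (30, 41); check 30² + 41² = 900 + 1681 = 2581 ✓.
  Scale by k = 3: (3·30, 3·41) = (90, 123).
Step 4: Order so x ≤ y and verify: 90² + 123² = 8100 + 15129 = 23229 = n. ✓

n = 23229 = 90² + 123² (one valid representation with x ≤ y).


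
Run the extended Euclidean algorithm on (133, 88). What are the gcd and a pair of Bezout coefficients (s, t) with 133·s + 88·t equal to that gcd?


Euclidean algorithm on (133, 88) — divide until remainder is 0:
  133 = 1 · 88 + 45
  88 = 1 · 45 + 43
  45 = 1 · 43 + 2
  43 = 21 · 2 + 1
  2 = 2 · 1 + 0
gcd(133, 88) = 1.
Track Bezout coefficients alongside the remainders: start with r₀ = 133 = a·1 + b·0 (s = 1, t = 0) and r₁ = 88 = a·0 + b·1 (s = 0, t = 1); each new remainder r_{k+1} = r_{k-1} − q_k·r_k inherits s_{k+1} = s_{k-1} − q_k·s_k, t_{k+1} = t_{k-1} − q_k·t_k, so r_k = a·s_k + b·t_k at every step:
  q = 1: r = 45, s = 1 − 1·0 = 1, t = 0 − 1·1 = -1  (check: 133·1 + 88·(-1) = 45)
  q = 1: r = 43, s = 0 − 1·1 = -1, t = 1 − 1·(-1) = 2  (check: 133·(-1) + 88·2 = 43)
  q = 1: r = 2, s = 1 − 1·(-1) = 2, t = -1 − 1·2 = -3  (check: 133·2 + 88·(-3) = 2)
  q = 21: r = 1, s = -1 − 21·2 = -43, t = 2 − 21·(-3) = 65  (check: 133·(-43) + 88·65 = 1)
The row with r = 1 (the gcd) gives the Bezout coefficients s = -43, t = 65.
Result: 133 · (-43) + 88 · (65) = 1.

gcd(133, 88) = 1; s = -43, t = 65 (check: 133·(-43) + 88·65 = 1).


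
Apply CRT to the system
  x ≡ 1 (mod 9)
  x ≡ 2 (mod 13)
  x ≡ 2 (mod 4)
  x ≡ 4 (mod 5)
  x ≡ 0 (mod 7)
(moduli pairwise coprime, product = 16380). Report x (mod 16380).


Product of moduli M = 9 · 13 · 4 · 5 · 7 = 16380.
Merge one congruence at a time:
  Start: x ≡ 1 (mod 9).
  Combine with x ≡ 2 (mod 13); new modulus lcm = 117.
    Write x = 1 + 9·t and substitute into x ≡ 2 (mod 13): 9·t ≡ 2 − 1 = 1 (mod 13).
    The inverse of 9 mod 13 is 3 (since 9·3 = 27 = 2·13 + 1), so t ≡ 3·1 = 3 ≡ 3 (mod 13).
    Then x = 1 + 9·3 = 28, valid modulo lcm(9, 13) = 117: x ≡ 28 (mod 117).
  Combine with x ≡ 2 (mod 4); new modulus lcm = 468.
    Write x = 28 + 117·t and substitute into x ≡ 2 (mod 4): 117·t ≡ 2 − 28 = -26 (mod 4).
    Reduce coefficients mod 4: 1·t ≡ 2 (mod 4).
    So t ≡ 2 (mod 4).
    Then x = 28 + 117·2 = 262, valid modulo lcm(117, 4) = 468: x ≡ 262 (mod 468).
  Combine with x ≡ 4 (mod 5); new modulus lcm = 2340.
    Write x = 262 + 468·t and substitute into x ≡ 4 (mod 5): 468·t ≡ 4 − 262 = -258 (mod 5).
    Reduce coefficients mod 5: 3·t ≡ 2 (mod 5).
    The inverse of 3 mod 5 is 2 (since 3·2 = 6 = 1·5 + 1), so t ≡ 2·2 = 4 ≡ 4 (mod 5).
    Then x = 262 + 468·4 = 2134, valid modulo lcm(468, 5) = 2340: x ≡ 2134 (mod 2340).
  Combine with x ≡ 0 (mod 7); new modulus lcm = 16380.
    Write x = 2134 + 2340·t and substitute into x ≡ 0 (mod 7): 2340·t ≡ 0 − 2134 = -2134 (mod 7).
    Reduce coefficients mod 7: 2·t ≡ 1 (mod 7).
    The inverse of 2 mod 7 is 4 (since 2·4 = 8 = 1·7 + 1), so t ≡ 4·1 = 4 ≡ 4 (mod 7).
    Then x = 2134 + 2340·4 = 11494, valid modulo lcm(2340, 7) = 16380: x ≡ 11494 (mod 16380).
Verify against each original: 11494 mod 9 = 1, 11494 mod 13 = 2, 11494 mod 4 = 2, 11494 mod 5 = 4, 11494 mod 7 = 0.

x ≡ 11494 (mod 16380).


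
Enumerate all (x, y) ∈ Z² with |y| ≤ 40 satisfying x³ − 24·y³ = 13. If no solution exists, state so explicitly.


The equation is x³ - 24y³ = 13. For fixed y, x³ = 24·y³ + 13, so a solution requires the RHS to be a perfect cube.
Strategy: iterate y from -40 to 40, compute RHS = 24·y³ + 13, and check whether it is a (positive or negative) perfect cube.
Check small values of y:
  y = 0: RHS = 13 is not a perfect cube.
  y = 1: RHS = 37 is not a perfect cube.
  y = -1: RHS = -11 is not a perfect cube.
  y = 2: RHS = 205 is not a perfect cube.
  y = -2: RHS = -179 is not a perfect cube.
  y = 3: RHS = 661 is not a perfect cube.
  y = -3: RHS = -635 is not a perfect cube.
Continuing the search up to |y| = 40 finds no solutions either.
No (x, y) in the scanned range satisfies the equation.

No integer solutions with |y| ≤ 40.


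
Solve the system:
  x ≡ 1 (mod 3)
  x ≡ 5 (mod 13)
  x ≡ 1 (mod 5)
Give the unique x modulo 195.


Moduli 3, 13, 5 are pairwise coprime; by CRT there is a unique solution modulo M = 3 · 13 · 5 = 195.
Solve pairwise, accumulating the modulus:
  Start with x ≡ 1 (mod 3).
  Combine with x ≡ 5 (mod 13): since gcd(3, 13) = 1, we get a unique residue mod 39.
    Write x = 1 + 3·t and substitute into x ≡ 5 (mod 13): 3·t ≡ 5 − 1 = 4 (mod 13).
    The inverse of 3 mod 13 is 9 (since 3·9 = 27 = 2·13 + 1), so t ≡ 9·4 = 36 ≡ 10 (mod 13).
    Then x = 1 + 3·10 = 31, valid modulo lcm(3, 13) = 39: x ≡ 31 (mod 39).
  Combine with x ≡ 1 (mod 5): since gcd(39, 5) = 1, we get a unique residue mod 195.
    Write x = 31 + 39·t and substitute into x ≡ 1 (mod 5): 39·t ≡ 1 − 31 = -30 (mod 5).
    Reduce coefficients mod 5: 4·t ≡ 0 (mod 5).
    The inverse of 4 mod 5 is 4 (since 4·4 = 16 = 3·5 + 1), so t ≡ 4·0 = 0 ≡ 0 (mod 5).
    Then x = 31 + 39·0 = 31, valid modulo lcm(39, 5) = 195: x ≡ 31 (mod 195).
Verify: 31 mod 3 = 1 ✓, 31 mod 13 = 5 ✓, 31 mod 5 = 1 ✓.

x ≡ 31 (mod 195).


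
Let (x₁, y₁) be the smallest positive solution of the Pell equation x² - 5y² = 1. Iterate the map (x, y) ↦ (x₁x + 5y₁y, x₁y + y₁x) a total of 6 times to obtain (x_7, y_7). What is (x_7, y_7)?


Step 1: Find the fundamental solution (x₁, y₁) of x² - 5y² = 1.
  Expand √5 as a continued fraction. a₀ = ⌊√5⌋ = 2; iterate m_{k+1} = d_k·a_k − m_k, d_{k+1} = (5 − m_{k+1}²)/d_k, a_{k+1} = ⌊(a₀ + m_{k+1})/d_{k+1}⌋ (starting m₀ = 0, d₀ = 1), with convergents p_k = a_k·p_{k-1} + p_{k-2}, q_k = a_k·q_{k-1} + q_{k-2} (p₋₁ = 1, q₋₁ = 0):
  k = 0: a₀ = 2; p₀/q₀ = 2/1; p₀² − 5·q₀² = 4 − 5 = -1.
  k = 1: m = 2, d = 1, a = ⌊(2 + 2)/1⌋ = 4; p/q = (4·2 + 1)/(4·1 + 0) = 9/4; p² − 5·q² = 81 − 80 = 1.
  The first convergent with p² − 5·q² = 1 gives the fundamental solution (x₁, y₁) = (9, 4).
Step 2: Apply the recurrence (x_{n+1}, y_{n+1}) = (x₁x_n + 5y₁y_n, x₁y_n + y₁x_n) repeatedly.
  From (x_1, y_1) = (9, 4): x_2 = 9·9 + 5·4·4 = 161; y_2 = 9·4 + 4·9 = 72.
  From (x_2, y_2) = (161, 72): x_3 = 9·161 + 5·4·72 = 2889; y_3 = 9·72 + 4·161 = 1292.
  From (x_3, y_3) = (2889, 1292): x_4 = 9·2889 + 5·4·1292 = 51841; y_4 = 9·1292 + 4·2889 = 23184.
  From (x_4, y_4) = (51841, 23184): x_5 = 9·51841 + 5·4·23184 = 930249; y_5 = 9·23184 + 4·51841 = 416020.
  From (x_5, y_5) = (930249, 416020): x_6 = 9·930249 + 5·4·416020 = 16692641; y_6 = 9·416020 + 4·930249 = 7465176.
  From (x_6, y_6) = (16692641, 7465176): x_7 = 9·16692641 + 5·4·7465176 = 299537289; y_7 = 9·7465176 + 4·16692641 = 133957148.
Step 3: Verify x_7² - 5·y_7² = 89722587501469521 - 89722587501469520 = 1 (should be 1). ✓

(x_1, y_1) = (9, 4); (x_7, y_7) = (299537289, 133957148).


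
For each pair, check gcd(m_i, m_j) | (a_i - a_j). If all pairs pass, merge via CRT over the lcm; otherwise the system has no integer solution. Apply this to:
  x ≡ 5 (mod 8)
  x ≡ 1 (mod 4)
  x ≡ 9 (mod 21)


Moduli 8, 4, 21 are not pairwise coprime, so CRT works modulo lcm(m_i) when all pairwise compatibility conditions hold.
Pairwise compatibility: gcd(m_i, m_j) must divide a_i - a_j for every pair.
Merge one congruence at a time:
  Start: x ≡ 5 (mod 8).
  Combine with x ≡ 1 (mod 4): gcd(8, 4) = 4; 1 - 5 = -4, which IS divisible by 4, so compatible.
    Write x = 5 + 8·t and substitute into x ≡ 1 (mod 4): 8·t ≡ 1 − 5 = -4 (mod 4).
    Divide the congruence (and modulus) by g = 4: 2·t ≡ -1 (mod 1).
    Modulo 1 every t works; take t = 0.
    Then x = 5 + 8·0 = 5, valid modulo lcm(8, 4) = 8: x ≡ 5 (mod 8).
  Combine with x ≡ 9 (mod 21): gcd(8, 21) = 1; 9 - 5 = 4, which IS divisible by 1, so compatible.
    Write x = 5 + 8·t and substitute into x ≡ 9 (mod 21): 8·t ≡ 9 − 5 = 4 (mod 21).
    The inverse of 8 mod 21 is 8 (since 8·8 = 64 = 3·21 + 1), so t ≡ 8·4 = 32 ≡ 11 (mod 21).
    Then x = 5 + 8·11 = 93, valid modulo lcm(8, 21) = 168: x ≡ 93 (mod 168).
Verify: 93 mod 8 = 5, 93 mod 4 = 1, 93 mod 21 = 9.

x ≡ 93 (mod 168).


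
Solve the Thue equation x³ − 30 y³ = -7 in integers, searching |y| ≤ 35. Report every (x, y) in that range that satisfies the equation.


The equation is x³ - 30y³ = -7. For fixed y, x³ = 30·y³ − 7, so a solution requires the RHS to be a perfect cube.
Strategy: iterate y from -35 to 35, compute RHS = 30·y³ − 7, and check whether it is a (positive or negative) perfect cube.
Check small values of y:
  y = 0: RHS = -7 is not a perfect cube.
  y = 1: RHS = 23 is not a perfect cube.
  y = -1: RHS = -37 is not a perfect cube.
  y = 2: RHS = 233 is not a perfect cube.
  y = -2: RHS = -247 is not a perfect cube.
  y = 3: RHS = 803 is not a perfect cube.
  y = -3: RHS = -817 is not a perfect cube.
Continuing the search up to |y| = 35 finds no solutions either.
No (x, y) in the scanned range satisfies the equation.

No integer solutions with |y| ≤ 35.


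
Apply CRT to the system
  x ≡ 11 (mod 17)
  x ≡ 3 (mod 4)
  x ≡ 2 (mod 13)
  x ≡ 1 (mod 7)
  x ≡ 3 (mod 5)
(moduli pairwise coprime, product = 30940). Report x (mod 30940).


Product of moduli M = 17 · 4 · 13 · 7 · 5 = 30940.
Merge one congruence at a time:
  Start: x ≡ 11 (mod 17).
  Combine with x ≡ 3 (mod 4); new modulus lcm = 68.
    Write x = 11 + 17·t and substitute into x ≡ 3 (mod 4): 17·t ≡ 3 − 11 = -8 (mod 4).
    Reduce coefficients mod 4: 1·t ≡ 0 (mod 4).
    So t ≡ 0 (mod 4).
    Then x = 11 + 17·0 = 11, valid modulo lcm(17, 4) = 68: x ≡ 11 (mod 68).
  Combine with x ≡ 2 (mod 13); new modulus lcm = 884.
    Write x = 11 + 68·t and substitute into x ≡ 2 (mod 13): 68·t ≡ 2 − 11 = -9 (mod 13).
    Reduce coefficients mod 13: 3·t ≡ 4 (mod 13).
    The inverse of 3 mod 13 is 9 (since 3·9 = 27 = 2·13 + 1), so t ≡ 9·4 = 36 ≡ 10 (mod 13).
    Then x = 11 + 68·10 = 691, valid modulo lcm(68, 13) = 884: x ≡ 691 (mod 884).
  Combine with x ≡ 1 (mod 7); new modulus lcm = 6188.
    Write x = 691 + 884·t and substitute into x ≡ 1 (mod 7): 884·t ≡ 1 − 691 = -690 (mod 7).
    Reduce coefficients mod 7: 2·t ≡ 3 (mod 7).
    The inverse of 2 mod 7 is 4 (since 2·4 = 8 = 1·7 + 1), so t ≡ 4·3 = 12 ≡ 5 (mod 7).
    Then x = 691 + 884·5 = 5111, valid modulo lcm(884, 7) = 6188: x ≡ 5111 (mod 6188).
  Combine with x ≡ 3 (mod 5); new modulus lcm = 30940.
    Write x = 5111 + 6188·t and substitute into x ≡ 3 (mod 5): 6188·t ≡ 3 − 5111 = -5108 (mod 5).
    Reduce coefficients mod 5: 3·t ≡ 2 (mod 5).
    The inverse of 3 mod 5 is 2 (since 3·2 = 6 = 1·5 + 1), so t ≡ 2·2 = 4 ≡ 4 (mod 5).
    Then x = 5111 + 6188·4 = 29863, valid modulo lcm(6188, 5) = 30940: x ≡ 29863 (mod 30940).
Verify against each original: 29863 mod 17 = 11, 29863 mod 4 = 3, 29863 mod 13 = 2, 29863 mod 7 = 1, 29863 mod 5 = 3.

x ≡ 29863 (mod 30940).


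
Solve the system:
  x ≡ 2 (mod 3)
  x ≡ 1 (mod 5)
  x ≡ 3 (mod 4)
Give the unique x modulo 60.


Moduli 3, 5, 4 are pairwise coprime; by CRT there is a unique solution modulo M = 3 · 5 · 4 = 60.
Solve pairwise, accumulating the modulus:
  Start with x ≡ 2 (mod 3).
  Combine with x ≡ 1 (mod 5): since gcd(3, 5) = 1, we get a unique residue mod 15.
    Write x = 2 + 3·t and substitute into x ≡ 1 (mod 5): 3·t ≡ 1 − 2 = -1 (mod 5).
    Reduce coefficients mod 5: 3·t ≡ 4 (mod 5).
    The inverse of 3 mod 5 is 2 (since 3·2 = 6 = 1·5 + 1), so t ≡ 2·4 = 8 ≡ 3 (mod 5).
    Then x = 2 + 3·3 = 11, valid modulo lcm(3, 5) = 15: x ≡ 11 (mod 15).
  Combine with x ≡ 3 (mod 4): since gcd(15, 4) = 1, we get a unique residue mod 60.
    Write x = 11 + 15·t and substitute into x ≡ 3 (mod 4): 15·t ≡ 3 − 11 = -8 (mod 4).
    Reduce coefficients mod 4: 3·t ≡ 0 (mod 4).
    The inverse of 3 mod 4 is 3 (since 3·3 = 9 = 2·4 + 1), so t ≡ 3·0 = 0 ≡ 0 (mod 4).
    Then x = 11 + 15·0 = 11, valid modulo lcm(15, 4) = 60: x ≡ 11 (mod 60).
Verify: 11 mod 3 = 2 ✓, 11 mod 5 = 1 ✓, 11 mod 4 = 3 ✓.

x ≡ 11 (mod 60).


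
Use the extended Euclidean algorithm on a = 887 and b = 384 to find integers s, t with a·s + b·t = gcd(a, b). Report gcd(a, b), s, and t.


Euclidean algorithm on (887, 384) — divide until remainder is 0:
  887 = 2 · 384 + 119
  384 = 3 · 119 + 27
  119 = 4 · 27 + 11
  27 = 2 · 11 + 5
  11 = 2 · 5 + 1
  5 = 5 · 1 + 0
gcd(887, 384) = 1.
Track Bezout coefficients alongside the remainders: start with r₀ = 887 = a·1 + b·0 (s = 1, t = 0) and r₁ = 384 = a·0 + b·1 (s = 0, t = 1); each new remainder r_{k+1} = r_{k-1} − q_k·r_k inherits s_{k+1} = s_{k-1} − q_k·s_k, t_{k+1} = t_{k-1} − q_k·t_k, so r_k = a·s_k + b·t_k at every step:
  q = 2: r = 119, s = 1 − 2·0 = 1, t = 0 − 2·1 = -2  (check: 887·1 + 384·(-2) = 119)
  q = 3: r = 27, s = 0 − 3·1 = -3, t = 1 − 3·(-2) = 7  (check: 887·(-3) + 384·7 = 27)
  q = 4: r = 11, s = 1 − 4·(-3) = 13, t = -2 − 4·7 = -30  (check: 887·13 + 384·(-30) = 11)
  q = 2: r = 5, s = -3 − 2·13 = -29, t = 7 − 2·(-30) = 67  (check: 887·(-29) + 384·67 = 5)
  q = 2: r = 1, s = 13 − 2·(-29) = 71, t = -30 − 2·67 = -164  (check: 887·71 + 384·(-164) = 1)
The row with r = 1 (the gcd) gives the Bezout coefficients s = 71, t = -164.
Result: 887 · (71) + 384 · (-164) = 1.

gcd(887, 384) = 1; s = 71, t = -164 (check: 887·71 + 384·(-164) = 1).


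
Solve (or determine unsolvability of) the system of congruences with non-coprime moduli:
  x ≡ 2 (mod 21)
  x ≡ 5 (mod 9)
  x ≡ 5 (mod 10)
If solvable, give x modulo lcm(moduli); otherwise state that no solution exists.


Moduli 21, 9, 10 are not pairwise coprime, so CRT works modulo lcm(m_i) when all pairwise compatibility conditions hold.
Pairwise compatibility: gcd(m_i, m_j) must divide a_i - a_j for every pair.
Merge one congruence at a time:
  Start: x ≡ 2 (mod 21).
  Combine with x ≡ 5 (mod 9): gcd(21, 9) = 3; 5 - 2 = 3, which IS divisible by 3, so compatible.
    Write x = 2 + 21·t and substitute into x ≡ 5 (mod 9): 21·t ≡ 5 − 2 = 3 (mod 9).
    Divide the congruence (and modulus) by g = 3: 7·t ≡ 1 (mod 3).
    Reduce coefficients mod 3: 1·t ≡ 1 (mod 3).
    So t ≡ 1 (mod 3).
    Then x = 2 + 21·1 = 23, valid modulo lcm(21, 9) = 63: x ≡ 23 (mod 63).
  Combine with x ≡ 5 (mod 10): gcd(63, 10) = 1; 5 - 23 = -18, which IS divisible by 1, so compatible.
    Write x = 23 + 63·t and substitute into x ≡ 5 (mod 10): 63·t ≡ 5 − 23 = -18 (mod 10).
    Reduce coefficients mod 10: 3·t ≡ 2 (mod 10).
    The inverse of 3 mod 10 is 7 (since 3·7 = 21 = 2·10 + 1), so t ≡ 7·2 = 14 ≡ 4 (mod 10).
    Then x = 23 + 63·4 = 275, valid modulo lcm(63, 10) = 630: x ≡ 275 (mod 630).
Verify: 275 mod 21 = 2, 275 mod 9 = 5, 275 mod 10 = 5.

x ≡ 275 (mod 630).


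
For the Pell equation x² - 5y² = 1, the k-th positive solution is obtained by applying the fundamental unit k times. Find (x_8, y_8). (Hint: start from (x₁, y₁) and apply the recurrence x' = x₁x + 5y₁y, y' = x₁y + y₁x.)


Step 1: Find the fundamental solution (x₁, y₁) of x² - 5y² = 1.
  Expand √5 as a continued fraction. a₀ = ⌊√5⌋ = 2; iterate m_{k+1} = d_k·a_k − m_k, d_{k+1} = (5 − m_{k+1}²)/d_k, a_{k+1} = ⌊(a₀ + m_{k+1})/d_{k+1}⌋ (starting m₀ = 0, d₀ = 1), with convergents p_k = a_k·p_{k-1} + p_{k-2}, q_k = a_k·q_{k-1} + q_{k-2} (p₋₁ = 1, q₋₁ = 0):
  k = 0: a₀ = 2; p₀/q₀ = 2/1; p₀² − 5·q₀² = 4 − 5 = -1.
  k = 1: m = 2, d = 1, a = ⌊(2 + 2)/1⌋ = 4; p/q = (4·2 + 1)/(4·1 + 0) = 9/4; p² − 5·q² = 81 − 80 = 1.
  The first convergent with p² − 5·q² = 1 gives the fundamental solution (x₁, y₁) = (9, 4).
Step 2: Apply the recurrence (x_{n+1}, y_{n+1}) = (x₁x_n + 5y₁y_n, x₁y_n + y₁x_n) repeatedly.
  From (x_1, y_1) = (9, 4): x_2 = 9·9 + 5·4·4 = 161; y_2 = 9·4 + 4·9 = 72.
  From (x_2, y_2) = (161, 72): x_3 = 9·161 + 5·4·72 = 2889; y_3 = 9·72 + 4·161 = 1292.
  From (x_3, y_3) = (2889, 1292): x_4 = 9·2889 + 5·4·1292 = 51841; y_4 = 9·1292 + 4·2889 = 23184.
  From (x_4, y_4) = (51841, 23184): x_5 = 9·51841 + 5·4·23184 = 930249; y_5 = 9·23184 + 4·51841 = 416020.
  From (x_5, y_5) = (930249, 416020): x_6 = 9·930249 + 5·4·416020 = 16692641; y_6 = 9·416020 + 4·930249 = 7465176.
  From (x_6, y_6) = (16692641, 7465176): x_7 = 9·16692641 + 5·4·7465176 = 299537289; y_7 = 9·7465176 + 4·16692641 = 133957148.
  From (x_7, y_7) = (299537289, 133957148): x_8 = 9·299537289 + 5·4·133957148 = 5374978561; y_8 = 9·133957148 + 4·299537289 = 2403763488.
Step 3: Verify x_8² - 5·y_8² = 28890394531209630721 - 28890394531209630720 = 1 (should be 1). ✓

(x_1, y_1) = (9, 4); (x_8, y_8) = (5374978561, 2403763488).


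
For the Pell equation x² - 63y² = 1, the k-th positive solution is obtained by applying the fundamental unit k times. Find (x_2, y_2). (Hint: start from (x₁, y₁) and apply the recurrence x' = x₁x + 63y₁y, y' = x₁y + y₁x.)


Step 1: Find the fundamental solution (x₁, y₁) of x² - 63y² = 1.
  Expand √63 as a continued fraction. a₀ = ⌊√63⌋ = 7; iterate m_{k+1} = d_k·a_k − m_k, d_{k+1} = (63 − m_{k+1}²)/d_k, a_{k+1} = ⌊(a₀ + m_{k+1})/d_{k+1}⌋ (starting m₀ = 0, d₀ = 1), with convergents p_k = a_k·p_{k-1} + p_{k-2}, q_k = a_k·q_{k-1} + q_{k-2} (p₋₁ = 1, q₋₁ = 0):
  k = 0: a₀ = 7; p₀/q₀ = 7/1; p₀² − 63·q₀² = 49 − 63 = -14.
  k = 1: m = 7, d = 14, a = ⌊(7 + 7)/14⌋ = 1; p/q = (1·7 + 1)/(1·1 + 0) = 8/1; p² − 63·q² = 64 − 63 = 1.
  The first convergent with p² − 63·q² = 1 gives the fundamental solution (x₁, y₁) = (8, 1).
Step 2: Apply the recurrence (x_{n+1}, y_{n+1}) = (x₁x_n + 63y₁y_n, x₁y_n + y₁x_n) repeatedly.
  From (x_1, y_1) = (8, 1): x_2 = 8·8 + 63·1·1 = 127; y_2 = 8·1 + 1·8 = 16.
Step 3: Verify x_2² - 63·y_2² = 16129 - 16128 = 1 (should be 1). ✓

(x_1, y_1) = (8, 1); (x_2, y_2) = (127, 16).


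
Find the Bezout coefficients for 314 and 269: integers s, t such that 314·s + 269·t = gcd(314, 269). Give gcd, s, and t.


Euclidean algorithm on (314, 269) — divide until remainder is 0:
  314 = 1 · 269 + 45
  269 = 5 · 45 + 44
  45 = 1 · 44 + 1
  44 = 44 · 1 + 0
gcd(314, 269) = 1.
Track Bezout coefficients alongside the remainders: start with r₀ = 314 = a·1 + b·0 (s = 1, t = 0) and r₁ = 269 = a·0 + b·1 (s = 0, t = 1); each new remainder r_{k+1} = r_{k-1} − q_k·r_k inherits s_{k+1} = s_{k-1} − q_k·s_k, t_{k+1} = t_{k-1} − q_k·t_k, so r_k = a·s_k + b·t_k at every step:
  q = 1: r = 45, s = 1 − 1·0 = 1, t = 0 − 1·1 = -1  (check: 314·1 + 269·(-1) = 45)
  q = 5: r = 44, s = 0 − 5·1 = -5, t = 1 − 5·(-1) = 6  (check: 314·(-5) + 269·6 = 44)
  q = 1: r = 1, s = 1 − 1·(-5) = 6, t = -1 − 1·6 = -7  (check: 314·6 + 269·(-7) = 1)
The row with r = 1 (the gcd) gives the Bezout coefficients s = 6, t = -7.
Result: 314 · (6) + 269 · (-7) = 1.

gcd(314, 269) = 1; s = 6, t = -7 (check: 314·6 + 269·(-7) = 1).
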